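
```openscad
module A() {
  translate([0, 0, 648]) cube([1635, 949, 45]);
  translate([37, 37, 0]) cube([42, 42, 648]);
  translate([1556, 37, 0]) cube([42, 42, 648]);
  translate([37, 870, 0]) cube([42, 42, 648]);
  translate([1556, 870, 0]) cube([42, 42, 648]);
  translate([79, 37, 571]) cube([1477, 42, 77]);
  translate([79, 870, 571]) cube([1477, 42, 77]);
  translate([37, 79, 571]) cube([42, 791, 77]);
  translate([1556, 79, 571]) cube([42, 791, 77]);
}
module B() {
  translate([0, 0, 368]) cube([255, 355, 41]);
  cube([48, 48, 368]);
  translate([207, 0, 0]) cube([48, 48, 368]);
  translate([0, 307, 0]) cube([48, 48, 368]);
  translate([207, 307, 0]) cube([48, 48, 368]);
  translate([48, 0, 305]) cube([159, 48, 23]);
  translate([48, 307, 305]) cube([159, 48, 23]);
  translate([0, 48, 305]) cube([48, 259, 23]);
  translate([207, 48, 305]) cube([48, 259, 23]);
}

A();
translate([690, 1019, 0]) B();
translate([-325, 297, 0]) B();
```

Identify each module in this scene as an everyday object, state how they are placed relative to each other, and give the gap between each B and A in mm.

A is a table. B is a stool. Two stools sit around the table at the +y, −x sides. The gap between each stool and the table is 70 mm.

Each stool's nearest face is 70 mm from the table's bounding box.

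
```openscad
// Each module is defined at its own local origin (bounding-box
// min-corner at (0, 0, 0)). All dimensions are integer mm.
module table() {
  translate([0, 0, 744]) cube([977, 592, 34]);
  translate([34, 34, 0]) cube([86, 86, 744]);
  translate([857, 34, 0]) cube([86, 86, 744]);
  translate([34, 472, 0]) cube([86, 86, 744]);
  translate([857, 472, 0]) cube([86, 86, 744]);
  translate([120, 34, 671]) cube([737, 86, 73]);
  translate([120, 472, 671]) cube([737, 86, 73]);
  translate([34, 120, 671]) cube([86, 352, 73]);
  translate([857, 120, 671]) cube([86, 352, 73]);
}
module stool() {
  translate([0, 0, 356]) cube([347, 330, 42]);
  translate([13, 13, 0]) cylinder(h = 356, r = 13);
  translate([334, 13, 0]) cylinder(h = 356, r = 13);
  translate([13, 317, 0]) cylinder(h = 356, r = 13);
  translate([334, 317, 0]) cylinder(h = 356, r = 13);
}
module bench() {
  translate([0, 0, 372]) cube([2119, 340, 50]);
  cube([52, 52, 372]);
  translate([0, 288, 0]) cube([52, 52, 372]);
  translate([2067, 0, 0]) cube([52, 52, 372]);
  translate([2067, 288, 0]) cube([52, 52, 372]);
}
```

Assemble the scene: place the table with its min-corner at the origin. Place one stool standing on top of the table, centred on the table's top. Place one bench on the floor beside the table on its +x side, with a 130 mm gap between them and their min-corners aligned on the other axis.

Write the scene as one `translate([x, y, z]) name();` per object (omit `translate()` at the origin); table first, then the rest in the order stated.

table();
translate([315, 131, 778]) stool();
translate([1107, 0, 0]) bench();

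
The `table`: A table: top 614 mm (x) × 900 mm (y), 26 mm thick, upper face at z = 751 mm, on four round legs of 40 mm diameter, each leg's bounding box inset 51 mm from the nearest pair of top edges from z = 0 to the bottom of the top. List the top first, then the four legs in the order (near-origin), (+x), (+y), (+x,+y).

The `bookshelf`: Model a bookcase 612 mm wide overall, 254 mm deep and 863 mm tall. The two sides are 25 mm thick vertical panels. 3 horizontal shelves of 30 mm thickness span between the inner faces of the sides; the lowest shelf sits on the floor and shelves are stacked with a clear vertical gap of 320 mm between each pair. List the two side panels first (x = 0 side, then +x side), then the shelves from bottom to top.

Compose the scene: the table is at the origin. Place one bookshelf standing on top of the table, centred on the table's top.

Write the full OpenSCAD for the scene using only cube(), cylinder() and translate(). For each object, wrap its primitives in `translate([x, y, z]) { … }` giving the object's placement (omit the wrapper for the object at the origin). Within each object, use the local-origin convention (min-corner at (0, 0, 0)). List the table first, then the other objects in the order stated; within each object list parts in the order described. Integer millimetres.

translate([0, 0, 725]) cube([614, 900, 26]);
translate([71, 71, 0]) cylinder(h = 725, r = 20);
translate([543, 71, 0]) cylinder(h = 725, r = 20);
translate([71, 829, 0]) cylinder(h = 725, r = 20);
translate([543, 829, 0]) cylinder(h = 725, r = 20);
translate([1, 323, 751]) {
  cube([25, 254, 863]);
  translate([587, 0, 0]) cube([25, 254, 863]);
  translate([25, 0, 0]) cube([562, 254, 30]);
  translate([25, 0, 350]) cube([562, 254, 30]);
  translate([25, 0, 700]) cube([562, 254, 30]);
}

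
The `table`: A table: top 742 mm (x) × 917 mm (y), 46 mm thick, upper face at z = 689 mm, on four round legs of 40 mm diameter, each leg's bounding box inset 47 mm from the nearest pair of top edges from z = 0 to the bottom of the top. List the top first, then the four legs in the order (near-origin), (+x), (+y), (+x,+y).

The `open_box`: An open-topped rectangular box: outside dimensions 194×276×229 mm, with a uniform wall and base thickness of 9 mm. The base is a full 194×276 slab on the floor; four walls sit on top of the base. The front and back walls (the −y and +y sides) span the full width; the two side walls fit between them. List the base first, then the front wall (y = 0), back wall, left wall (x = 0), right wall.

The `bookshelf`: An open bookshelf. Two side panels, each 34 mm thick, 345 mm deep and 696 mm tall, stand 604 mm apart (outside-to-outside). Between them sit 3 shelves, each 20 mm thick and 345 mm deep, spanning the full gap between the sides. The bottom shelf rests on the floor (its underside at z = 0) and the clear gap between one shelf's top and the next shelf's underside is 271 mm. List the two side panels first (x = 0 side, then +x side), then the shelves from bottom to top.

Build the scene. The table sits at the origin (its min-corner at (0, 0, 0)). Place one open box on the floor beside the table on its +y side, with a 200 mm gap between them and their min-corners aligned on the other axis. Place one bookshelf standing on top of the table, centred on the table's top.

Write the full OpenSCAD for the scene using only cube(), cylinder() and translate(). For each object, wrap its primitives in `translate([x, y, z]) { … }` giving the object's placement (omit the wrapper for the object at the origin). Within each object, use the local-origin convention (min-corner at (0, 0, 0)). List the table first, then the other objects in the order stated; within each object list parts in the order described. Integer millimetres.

translate([0, 0, 643]) cube([742, 917, 46]);
translate([67, 67, 0]) cylinder(h = 643, r = 20);
translate([675, 67, 0]) cylinder(h = 643, r = 20);
translate([67, 850, 0]) cylinder(h = 643, r = 20);
translate([675, 850, 0]) cylinder(h = 643, r = 20);
translate([0, 1117, 0]) {
  cube([194, 276, 9]);
  translate([0, 0, 9]) cube([194, 9, 220]);
  translate([0, 267, 9]) cube([194, 9, 220]);
  translate([0, 9, 9]) cube([9, 258, 220]);
  translate([185, 9, 9]) cube([9, 258, 220]);
}
translate([69, 286, 689]) {
  cube([34, 345, 696]);
  translate([570, 0, 0]) cube([34, 345, 696]);
  translate([34, 0, 0]) cube([536, 345, 20]);
  translate([34, 0, 291]) cube([536, 345, 20]);
  translate([34, 0, 582]) cube([536, 345, 20]);
}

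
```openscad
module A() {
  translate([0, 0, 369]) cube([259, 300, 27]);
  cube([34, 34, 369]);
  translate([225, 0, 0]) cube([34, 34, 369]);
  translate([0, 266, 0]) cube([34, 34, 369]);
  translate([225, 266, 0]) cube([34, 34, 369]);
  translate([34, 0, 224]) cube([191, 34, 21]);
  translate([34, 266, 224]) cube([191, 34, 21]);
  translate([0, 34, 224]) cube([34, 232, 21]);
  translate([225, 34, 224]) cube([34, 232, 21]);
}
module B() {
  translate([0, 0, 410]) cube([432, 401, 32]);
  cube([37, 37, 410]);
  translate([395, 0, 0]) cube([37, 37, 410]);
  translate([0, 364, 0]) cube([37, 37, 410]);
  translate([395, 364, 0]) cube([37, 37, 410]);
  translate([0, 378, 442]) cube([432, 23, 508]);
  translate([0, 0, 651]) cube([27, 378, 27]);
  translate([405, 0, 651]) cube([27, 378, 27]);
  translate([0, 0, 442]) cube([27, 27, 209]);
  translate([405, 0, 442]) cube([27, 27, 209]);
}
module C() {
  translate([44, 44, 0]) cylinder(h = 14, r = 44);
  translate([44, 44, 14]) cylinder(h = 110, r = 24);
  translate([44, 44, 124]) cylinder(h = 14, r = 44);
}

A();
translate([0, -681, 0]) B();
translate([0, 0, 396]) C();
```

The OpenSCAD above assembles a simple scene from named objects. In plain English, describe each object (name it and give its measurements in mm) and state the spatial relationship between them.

A is a four-legged stool. The seat is a 259×300×27 mm slab whose top surface is at z = 396 mm; four square legs, each 34×34 mm in cross-section, run from the floor (z = 0) to the underside of the seat, each flush with a corner of the seat. Four stretchers, 34 mm wide and 21 mm tall, connect adjacent legs with their undersides at z = 224 mm, each running between the inner faces of the legs it joins and aligned with the legs' outer faces on the other axis.

B is a chair. The seat is a 432×401×32 mm slab with its top at z = 442 mm, on four 37×37 mm corner legs (flush with the seat edges, standing on z = 0). A flat backrest 23 mm thick, 508 mm tall, spans the full seat width and rises from the seat top along its +y edge, rear face flush with the rear of the seat. Two armrests of 27×27 mm section run along each side from the seat's front edge to the front of the backrest, top faces 236 mm above the seat top and outer faces flush with the seat's x-edges; a 27×27 mm post under the front of each armrest stands on the seat at the front corner.

C is a spool: two coaxial disc flanges of radius 44 mm and thickness 14 mm, joined by a core cylinder of radius 24 mm and height 110 mm. The lower flange rests on z = 0 and the three cylinders share a vertical axis.

The chair is on the floor beside the stool on its −y side. The spool is on top of the stool.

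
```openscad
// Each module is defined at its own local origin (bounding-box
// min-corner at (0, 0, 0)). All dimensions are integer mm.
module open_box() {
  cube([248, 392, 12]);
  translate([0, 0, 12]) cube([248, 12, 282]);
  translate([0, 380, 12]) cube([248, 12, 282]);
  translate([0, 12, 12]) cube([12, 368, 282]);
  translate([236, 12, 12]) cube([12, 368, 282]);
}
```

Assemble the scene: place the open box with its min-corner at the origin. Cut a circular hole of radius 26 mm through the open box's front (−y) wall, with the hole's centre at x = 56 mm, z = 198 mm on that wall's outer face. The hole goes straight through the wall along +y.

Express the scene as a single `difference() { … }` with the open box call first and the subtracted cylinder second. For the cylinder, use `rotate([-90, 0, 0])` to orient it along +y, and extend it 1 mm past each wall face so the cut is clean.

difference() {
  open_box();
  translate([56, -1, 198]) rotate([-90, 0, 0]) cylinder(h = 14, r = 26);
}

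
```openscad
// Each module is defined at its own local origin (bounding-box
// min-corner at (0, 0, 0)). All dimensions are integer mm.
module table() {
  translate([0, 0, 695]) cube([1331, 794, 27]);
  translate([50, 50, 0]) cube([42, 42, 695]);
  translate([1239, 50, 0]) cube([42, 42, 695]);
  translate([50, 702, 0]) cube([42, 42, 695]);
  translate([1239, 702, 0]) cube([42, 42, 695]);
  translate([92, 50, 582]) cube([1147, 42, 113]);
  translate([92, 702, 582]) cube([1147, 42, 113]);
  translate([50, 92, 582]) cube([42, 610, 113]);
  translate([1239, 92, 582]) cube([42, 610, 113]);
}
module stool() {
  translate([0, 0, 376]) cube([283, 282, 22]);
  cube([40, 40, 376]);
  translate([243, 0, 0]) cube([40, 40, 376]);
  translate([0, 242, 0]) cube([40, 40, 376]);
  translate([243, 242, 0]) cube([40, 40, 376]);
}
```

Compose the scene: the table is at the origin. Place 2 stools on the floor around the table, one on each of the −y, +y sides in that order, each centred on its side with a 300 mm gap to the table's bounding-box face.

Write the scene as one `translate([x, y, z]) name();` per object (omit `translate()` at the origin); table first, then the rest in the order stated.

table();
translate([524, -582, 0]) stool();
translate([524, 1094, 0]) stool();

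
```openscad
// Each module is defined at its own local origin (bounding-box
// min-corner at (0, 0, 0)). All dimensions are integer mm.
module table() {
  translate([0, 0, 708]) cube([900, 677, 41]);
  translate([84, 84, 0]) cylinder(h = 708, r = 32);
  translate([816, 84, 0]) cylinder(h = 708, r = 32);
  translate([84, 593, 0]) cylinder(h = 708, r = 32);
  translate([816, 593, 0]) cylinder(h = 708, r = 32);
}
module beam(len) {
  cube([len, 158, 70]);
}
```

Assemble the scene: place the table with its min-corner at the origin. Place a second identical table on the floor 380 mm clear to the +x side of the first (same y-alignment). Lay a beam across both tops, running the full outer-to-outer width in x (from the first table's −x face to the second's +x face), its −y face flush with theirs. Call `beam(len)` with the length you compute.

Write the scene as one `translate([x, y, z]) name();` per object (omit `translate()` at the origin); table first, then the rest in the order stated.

table();
translate([1280, 0, 0]) table();
translate([0, 0, 749]) beam(2180);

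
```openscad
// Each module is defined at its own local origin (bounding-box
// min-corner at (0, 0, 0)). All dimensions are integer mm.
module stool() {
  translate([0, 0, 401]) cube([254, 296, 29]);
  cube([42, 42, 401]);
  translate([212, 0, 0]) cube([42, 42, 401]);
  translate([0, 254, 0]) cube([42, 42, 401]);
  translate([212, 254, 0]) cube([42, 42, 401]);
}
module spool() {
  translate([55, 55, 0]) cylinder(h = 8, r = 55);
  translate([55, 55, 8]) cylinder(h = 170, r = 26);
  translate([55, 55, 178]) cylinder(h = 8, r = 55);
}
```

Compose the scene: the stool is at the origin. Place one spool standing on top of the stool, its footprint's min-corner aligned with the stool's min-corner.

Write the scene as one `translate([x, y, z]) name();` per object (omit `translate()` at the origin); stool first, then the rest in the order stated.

stool();
translate([0, 0, 430]) spool();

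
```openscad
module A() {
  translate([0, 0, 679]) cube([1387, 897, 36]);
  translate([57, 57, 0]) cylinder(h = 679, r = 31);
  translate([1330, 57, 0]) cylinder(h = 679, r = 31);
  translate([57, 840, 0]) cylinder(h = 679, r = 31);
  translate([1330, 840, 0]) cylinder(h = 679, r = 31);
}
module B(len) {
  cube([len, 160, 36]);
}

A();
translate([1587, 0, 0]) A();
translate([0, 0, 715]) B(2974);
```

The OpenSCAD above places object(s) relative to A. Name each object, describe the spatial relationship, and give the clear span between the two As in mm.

A is a table. B is a beam. A beam spans the tops of two tables. The clear span between the two tables is 200 mm.

Second table starts at x = 1587; first ends at x = 1387; clear span = 1587 − 1387 = 200 mm.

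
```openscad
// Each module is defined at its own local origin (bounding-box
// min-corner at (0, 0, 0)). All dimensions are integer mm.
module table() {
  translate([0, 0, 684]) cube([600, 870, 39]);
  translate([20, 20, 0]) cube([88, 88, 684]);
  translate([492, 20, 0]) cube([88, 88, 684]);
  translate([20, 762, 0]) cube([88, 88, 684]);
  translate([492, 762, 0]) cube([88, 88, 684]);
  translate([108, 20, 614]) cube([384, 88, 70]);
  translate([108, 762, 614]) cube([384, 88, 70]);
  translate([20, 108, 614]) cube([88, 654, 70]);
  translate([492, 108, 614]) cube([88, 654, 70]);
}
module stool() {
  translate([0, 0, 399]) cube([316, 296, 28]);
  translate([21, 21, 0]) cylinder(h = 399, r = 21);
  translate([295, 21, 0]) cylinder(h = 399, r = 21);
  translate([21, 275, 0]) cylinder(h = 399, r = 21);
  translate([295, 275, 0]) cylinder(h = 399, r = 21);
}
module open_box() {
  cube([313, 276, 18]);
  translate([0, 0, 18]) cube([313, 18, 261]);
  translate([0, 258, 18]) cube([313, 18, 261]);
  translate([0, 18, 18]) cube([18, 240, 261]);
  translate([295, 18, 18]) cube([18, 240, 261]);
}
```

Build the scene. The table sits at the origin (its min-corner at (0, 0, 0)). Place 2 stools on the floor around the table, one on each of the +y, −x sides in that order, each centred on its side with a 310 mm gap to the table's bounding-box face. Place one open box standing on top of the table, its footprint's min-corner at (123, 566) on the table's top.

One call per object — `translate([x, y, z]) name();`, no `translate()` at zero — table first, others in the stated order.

table();
translate([142, 1180, 0]) stool();
translate([-626, 287, 0]) stool();
translate([123, 566, 723]) open_box();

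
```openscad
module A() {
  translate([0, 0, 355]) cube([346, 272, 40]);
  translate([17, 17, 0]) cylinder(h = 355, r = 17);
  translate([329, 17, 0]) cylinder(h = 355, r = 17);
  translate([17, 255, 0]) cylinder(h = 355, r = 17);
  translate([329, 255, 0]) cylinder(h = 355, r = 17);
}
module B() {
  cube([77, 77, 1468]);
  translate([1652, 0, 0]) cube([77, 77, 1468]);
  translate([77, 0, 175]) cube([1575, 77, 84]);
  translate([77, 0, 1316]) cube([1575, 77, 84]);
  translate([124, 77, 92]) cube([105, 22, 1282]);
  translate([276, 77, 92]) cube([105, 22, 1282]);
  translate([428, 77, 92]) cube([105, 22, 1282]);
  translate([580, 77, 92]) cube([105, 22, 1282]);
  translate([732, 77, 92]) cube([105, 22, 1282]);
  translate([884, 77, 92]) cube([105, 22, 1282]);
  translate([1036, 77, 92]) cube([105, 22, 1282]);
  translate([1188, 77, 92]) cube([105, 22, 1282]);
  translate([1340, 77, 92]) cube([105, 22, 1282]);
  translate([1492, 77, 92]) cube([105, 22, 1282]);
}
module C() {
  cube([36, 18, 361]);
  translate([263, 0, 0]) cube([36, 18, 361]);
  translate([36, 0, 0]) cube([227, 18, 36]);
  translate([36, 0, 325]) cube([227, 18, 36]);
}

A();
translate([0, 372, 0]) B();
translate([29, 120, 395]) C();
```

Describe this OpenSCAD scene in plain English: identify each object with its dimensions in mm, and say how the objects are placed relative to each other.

A is a four-legged stool. The seat is a 346×272×40 mm slab whose top surface is at z = 395 mm; four round legs, each 34 mm in diameter, run from the floor (z = 0) to the underside of the seat, each leg's axis is inset half a diameter from the nearest pair of seat edges (so the leg's bounding box is flush with the corner).

B is a fence section. Two 77×77 mm posts, 1468 mm tall, stand on the floor with a clear span of 1575 mm between their inner faces. Two horizontal rails of 77×84 mm section span the gap between the posts with their undersides at z = 175 mm and z = 1316 mm, flush with the posts' −y face. 10 pickets, each 105 mm wide, 22 mm thick and 1282 mm tall, are fixed to the +y face of the rails with their bottoms at z = 92 mm, evenly spaced across the span with equal gaps (rounded down to the nearest mm) at the −x end and between each pair — any rounding remainder accumulates at the +x end.

C is a picture frame with a 227×289 mm rectangular opening (x by z) and a uniform 36 mm border on every side. Frame depth is 18 mm along y. It is built from two vertical stiles running the full outside height and two horizontal rails spanning the gap between the stiles.

The fence section is on the floor beside the stool on its +y side. The picture frame is on top of the stool.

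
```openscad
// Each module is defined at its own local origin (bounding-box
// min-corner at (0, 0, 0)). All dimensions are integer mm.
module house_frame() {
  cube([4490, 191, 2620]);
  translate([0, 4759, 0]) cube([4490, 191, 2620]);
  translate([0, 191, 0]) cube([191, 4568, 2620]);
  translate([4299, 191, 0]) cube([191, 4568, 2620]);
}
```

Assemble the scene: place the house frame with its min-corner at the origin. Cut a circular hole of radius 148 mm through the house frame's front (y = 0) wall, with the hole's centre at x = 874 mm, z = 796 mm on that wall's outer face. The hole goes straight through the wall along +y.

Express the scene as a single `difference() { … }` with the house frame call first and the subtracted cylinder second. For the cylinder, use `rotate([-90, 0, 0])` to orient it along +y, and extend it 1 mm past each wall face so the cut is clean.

difference() {
  house_frame();
  translate([874, -1, 796]) rotate([-90, 0, 0]) cylinder(h = 193, r = 148);
}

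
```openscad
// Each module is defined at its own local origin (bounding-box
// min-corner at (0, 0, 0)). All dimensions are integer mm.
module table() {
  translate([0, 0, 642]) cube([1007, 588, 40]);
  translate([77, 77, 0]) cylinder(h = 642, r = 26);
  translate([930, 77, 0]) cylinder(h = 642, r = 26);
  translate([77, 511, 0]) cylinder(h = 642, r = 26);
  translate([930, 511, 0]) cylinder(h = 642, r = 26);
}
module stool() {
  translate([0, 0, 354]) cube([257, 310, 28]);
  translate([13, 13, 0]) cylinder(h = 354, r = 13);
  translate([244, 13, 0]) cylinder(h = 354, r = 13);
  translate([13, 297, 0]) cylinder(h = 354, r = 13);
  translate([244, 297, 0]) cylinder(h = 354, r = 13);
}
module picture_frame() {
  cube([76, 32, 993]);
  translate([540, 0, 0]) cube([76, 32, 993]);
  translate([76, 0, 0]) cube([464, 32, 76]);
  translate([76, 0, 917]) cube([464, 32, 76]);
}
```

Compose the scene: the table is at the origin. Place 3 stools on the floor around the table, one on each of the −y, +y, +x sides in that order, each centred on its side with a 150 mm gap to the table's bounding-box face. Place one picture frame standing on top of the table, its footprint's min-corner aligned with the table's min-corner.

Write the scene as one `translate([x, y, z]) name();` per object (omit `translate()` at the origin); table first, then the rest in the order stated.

table();
translate([375, -460, 0]) stool();
translate([375, 738, 0]) stool();
translate([1157, 139, 0]) stool();
translate([0, 0, 682]) picture_frame();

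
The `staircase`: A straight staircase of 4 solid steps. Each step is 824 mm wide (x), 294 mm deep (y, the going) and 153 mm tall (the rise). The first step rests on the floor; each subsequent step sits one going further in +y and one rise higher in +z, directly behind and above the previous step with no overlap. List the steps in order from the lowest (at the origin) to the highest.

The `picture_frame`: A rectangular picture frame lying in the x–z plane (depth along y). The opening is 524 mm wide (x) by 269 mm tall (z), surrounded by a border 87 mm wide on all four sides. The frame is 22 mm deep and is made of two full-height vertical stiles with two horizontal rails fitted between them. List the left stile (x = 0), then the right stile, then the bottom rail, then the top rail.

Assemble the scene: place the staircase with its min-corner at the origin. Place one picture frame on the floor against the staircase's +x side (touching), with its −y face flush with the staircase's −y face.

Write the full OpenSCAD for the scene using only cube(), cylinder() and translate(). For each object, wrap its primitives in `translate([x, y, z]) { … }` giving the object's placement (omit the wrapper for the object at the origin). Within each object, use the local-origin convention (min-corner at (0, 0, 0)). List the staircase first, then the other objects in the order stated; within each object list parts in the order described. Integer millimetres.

cube([824, 294, 153]);
translate([0, 294, 153]) cube([824, 294, 153]);
translate([0, 588, 306]) cube([824, 294, 153]);
translate([0, 882, 459]) cube([824, 294, 153]);
translate([824, 0, 0]) {
  cube([87, 22, 443]);
  translate([611, 0, 0]) cube([87, 22, 443]);
  translate([87, 0, 0]) cube([524, 22, 87]);
  translate([87, 0, 356]) cube([524, 22, 87]);
}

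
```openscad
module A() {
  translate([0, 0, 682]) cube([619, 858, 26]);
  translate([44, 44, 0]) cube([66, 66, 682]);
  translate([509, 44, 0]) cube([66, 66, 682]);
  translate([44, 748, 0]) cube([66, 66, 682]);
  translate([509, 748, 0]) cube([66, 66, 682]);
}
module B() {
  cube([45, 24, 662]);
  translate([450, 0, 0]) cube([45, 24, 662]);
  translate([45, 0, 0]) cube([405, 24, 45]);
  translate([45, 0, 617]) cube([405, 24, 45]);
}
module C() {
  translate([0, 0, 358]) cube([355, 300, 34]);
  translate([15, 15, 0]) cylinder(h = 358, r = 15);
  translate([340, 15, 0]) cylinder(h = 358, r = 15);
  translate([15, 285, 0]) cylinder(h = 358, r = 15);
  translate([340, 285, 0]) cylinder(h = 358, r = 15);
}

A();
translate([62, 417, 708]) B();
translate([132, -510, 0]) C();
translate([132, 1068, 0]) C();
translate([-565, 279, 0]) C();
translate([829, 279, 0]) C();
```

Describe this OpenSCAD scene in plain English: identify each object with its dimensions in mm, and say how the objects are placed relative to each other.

A is a table with a 619×858 mm rectangular top, 26 mm thick, top surface at z = 708 mm, supported by four 66×66 mm square legs, each inset 44 mm from the nearest pair of top edges, running from the floor.

B is a rectangular picture frame lying in the x–z plane (depth along y). The opening is 405 mm wide (x) by 572 mm tall (z), surrounded by a border 45 mm wide on all four sides. The frame is 24 mm deep and is made of two full-height vertical stiles with two horizontal rails fitted between them.

C is a simple wooden stool: a rectangular seat 355 mm (x) by 300 mm (y), 34 mm thick, top face at z = 392 mm, on four round legs, each 30 mm in diameter. The legs rest on z = 0, each leg's axis is inset half a diameter from the nearest pair of seat edges (so the leg's bounding box is flush with the corner).

The picture frame is on top of the table, centred. Four stools sit around the table at the −y, +y, −x, +x sides.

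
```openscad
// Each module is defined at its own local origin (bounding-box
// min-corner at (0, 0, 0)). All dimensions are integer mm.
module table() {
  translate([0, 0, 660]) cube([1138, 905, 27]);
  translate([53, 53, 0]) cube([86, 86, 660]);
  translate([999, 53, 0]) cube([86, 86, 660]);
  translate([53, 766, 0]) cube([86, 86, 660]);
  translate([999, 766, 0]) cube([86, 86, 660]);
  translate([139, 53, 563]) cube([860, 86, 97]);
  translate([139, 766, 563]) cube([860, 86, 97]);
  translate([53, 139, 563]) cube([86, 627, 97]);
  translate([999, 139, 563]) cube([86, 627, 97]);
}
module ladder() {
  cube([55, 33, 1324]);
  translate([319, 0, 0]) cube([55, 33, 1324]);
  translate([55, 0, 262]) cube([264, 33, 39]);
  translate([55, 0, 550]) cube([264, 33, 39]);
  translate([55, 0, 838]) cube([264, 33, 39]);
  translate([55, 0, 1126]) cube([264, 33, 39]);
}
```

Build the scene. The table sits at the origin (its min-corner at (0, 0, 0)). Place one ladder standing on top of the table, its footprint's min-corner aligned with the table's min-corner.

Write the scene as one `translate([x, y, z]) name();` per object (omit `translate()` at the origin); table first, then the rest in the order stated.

table();
translate([0, 0, 687]) ladder();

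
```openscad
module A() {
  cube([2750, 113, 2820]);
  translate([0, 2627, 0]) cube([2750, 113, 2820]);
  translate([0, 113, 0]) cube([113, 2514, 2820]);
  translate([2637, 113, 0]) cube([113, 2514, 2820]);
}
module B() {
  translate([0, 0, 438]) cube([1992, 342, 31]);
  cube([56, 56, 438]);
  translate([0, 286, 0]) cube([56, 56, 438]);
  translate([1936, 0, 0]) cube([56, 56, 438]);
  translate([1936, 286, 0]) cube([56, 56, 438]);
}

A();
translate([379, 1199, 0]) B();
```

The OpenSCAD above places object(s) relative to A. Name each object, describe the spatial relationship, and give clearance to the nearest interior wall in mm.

Clearances: x = 266, y = 1086; minimum 266 mm.

A is a house frame. B is a bench. The bench sits inside the house frame, centred. The clearance to the nearest interior wall is 266 mm.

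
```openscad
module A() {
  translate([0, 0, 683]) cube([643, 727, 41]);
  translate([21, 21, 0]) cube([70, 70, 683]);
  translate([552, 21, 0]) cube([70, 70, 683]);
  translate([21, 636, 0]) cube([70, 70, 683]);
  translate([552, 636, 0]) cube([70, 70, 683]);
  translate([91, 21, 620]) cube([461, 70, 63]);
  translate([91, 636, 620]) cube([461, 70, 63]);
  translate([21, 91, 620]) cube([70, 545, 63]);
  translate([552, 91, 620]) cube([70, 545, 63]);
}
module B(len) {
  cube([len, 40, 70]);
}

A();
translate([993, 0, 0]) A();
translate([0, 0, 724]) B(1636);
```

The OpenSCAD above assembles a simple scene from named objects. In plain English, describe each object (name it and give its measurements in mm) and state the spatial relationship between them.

A is a table: top 643 mm (x) × 727 mm (y), 41 mm thick, upper face at z = 724 mm, on four 70×70 mm square legs, each inset 21 mm from the nearest pair of top edges, running from z = 0 to the bottom of the top. Four apron rails, 70 mm thick and 63 mm tall, run between adjacent legs with their top edges flush with the underside of the top and their outer faces flush with the legs' outer faces.

B is a rectangular beam 1636 mm long (x), 40 mm deep (y), 70 mm thick (z).

The beam spans the tops of two tables placed 350 mm apart, resting at z = 724 mm.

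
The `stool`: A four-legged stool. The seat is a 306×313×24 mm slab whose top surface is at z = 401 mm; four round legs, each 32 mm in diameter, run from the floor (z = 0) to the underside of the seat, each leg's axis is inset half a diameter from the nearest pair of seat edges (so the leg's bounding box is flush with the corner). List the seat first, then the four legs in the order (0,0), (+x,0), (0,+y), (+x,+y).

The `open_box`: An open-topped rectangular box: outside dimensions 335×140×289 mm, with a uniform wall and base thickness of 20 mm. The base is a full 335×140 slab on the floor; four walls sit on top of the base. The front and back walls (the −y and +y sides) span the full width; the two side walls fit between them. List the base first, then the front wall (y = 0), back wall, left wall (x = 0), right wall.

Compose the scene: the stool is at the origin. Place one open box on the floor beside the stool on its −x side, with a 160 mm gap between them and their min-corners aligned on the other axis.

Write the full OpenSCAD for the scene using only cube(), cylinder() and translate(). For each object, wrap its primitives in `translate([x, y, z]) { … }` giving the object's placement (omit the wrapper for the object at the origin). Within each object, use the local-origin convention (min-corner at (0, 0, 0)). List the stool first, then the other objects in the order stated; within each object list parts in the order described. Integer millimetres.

translate([0, 0, 377]) cube([306, 313, 24]);
translate([16, 16, 0]) cylinder(h = 377, r = 16);
translate([290, 16, 0]) cylinder(h = 377, r = 16);
translate([16, 297, 0]) cylinder(h = 377, r = 16);
translate([290, 297, 0]) cylinder(h = 377, r = 16);
translate([-495, 0, 0]) {
  cube([335, 140, 20]);
  translate([0, 0, 20]) cube([335, 20, 269]);
  translate([0, 120, 20]) cube([335, 20, 269]);
  translate([0, 20, 20]) cube([20, 100, 269]);
  translate([315, 20, 20]) cube([20, 100, 269]);
}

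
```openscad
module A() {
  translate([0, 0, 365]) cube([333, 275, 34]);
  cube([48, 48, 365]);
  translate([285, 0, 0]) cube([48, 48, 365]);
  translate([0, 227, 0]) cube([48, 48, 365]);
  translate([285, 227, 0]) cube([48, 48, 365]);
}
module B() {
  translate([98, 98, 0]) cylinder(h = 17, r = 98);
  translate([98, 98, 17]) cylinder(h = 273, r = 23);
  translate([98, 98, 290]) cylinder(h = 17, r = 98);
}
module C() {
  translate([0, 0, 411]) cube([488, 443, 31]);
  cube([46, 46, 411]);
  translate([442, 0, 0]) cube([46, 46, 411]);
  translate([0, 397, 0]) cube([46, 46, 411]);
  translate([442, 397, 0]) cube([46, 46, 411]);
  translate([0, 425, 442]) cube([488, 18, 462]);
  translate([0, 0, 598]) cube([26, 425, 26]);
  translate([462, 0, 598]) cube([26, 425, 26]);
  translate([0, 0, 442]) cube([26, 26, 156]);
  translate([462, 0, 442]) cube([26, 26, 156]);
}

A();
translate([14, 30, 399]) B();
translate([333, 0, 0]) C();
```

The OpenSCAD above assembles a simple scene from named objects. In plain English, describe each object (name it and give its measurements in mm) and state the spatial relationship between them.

A is a four-legged stool. The seat is 333×275 mm, 34 mm thick, top at z = 399 mm. It stands on four square legs, each 48×48 mm in cross-section, from z = 0 to the seat underside, each flush with a corner of the seat.

B is a spool: two coaxial disc flanges of radius 98 mm and thickness 17 mm, joined by a core cylinder of radius 23 mm and height 273 mm. The lower flange rests on z = 0 and the three cylinders share a vertical axis.

C is a chair. The seat is a 488×443×31 mm slab with its top at z = 442 mm, on four 46×46 mm corner legs (flush with the seat edges, standing on z = 0). A flat backrest 18 mm thick, 462 mm tall, spans the full seat width and rises from the seat top along its +y edge, rear face flush with the rear of the seat. Two armrests of 26×26 mm section run along each side from the seat's front edge to the front of the backrest, top faces 182 mm above the seat top and outer faces flush with the seat's x-edges; a 26×26 mm post under the front of each armrest stands on the seat at the front corner.

The spool is on top of the stool. The chair is against the stool's +x side, with their −y faces flush.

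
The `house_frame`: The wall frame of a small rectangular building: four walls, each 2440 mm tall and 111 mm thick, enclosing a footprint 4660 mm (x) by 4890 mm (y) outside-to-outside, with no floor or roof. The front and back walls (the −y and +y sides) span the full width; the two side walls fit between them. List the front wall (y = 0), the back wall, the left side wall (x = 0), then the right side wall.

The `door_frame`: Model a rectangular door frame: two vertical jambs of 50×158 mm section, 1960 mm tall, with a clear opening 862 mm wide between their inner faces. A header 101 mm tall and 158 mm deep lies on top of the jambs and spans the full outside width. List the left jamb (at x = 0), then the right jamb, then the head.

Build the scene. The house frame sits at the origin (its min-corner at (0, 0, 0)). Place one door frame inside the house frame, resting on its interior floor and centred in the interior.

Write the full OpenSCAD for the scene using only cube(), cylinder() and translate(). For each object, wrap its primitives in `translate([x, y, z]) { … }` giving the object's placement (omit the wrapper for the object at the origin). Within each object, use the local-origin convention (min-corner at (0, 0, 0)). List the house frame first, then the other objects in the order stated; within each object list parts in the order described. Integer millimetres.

cube([4660, 111, 2440]);
translate([0, 4779, 0]) cube([4660, 111, 2440]);
translate([0, 111, 0]) cube([111, 4668, 2440]);
translate([4549, 111, 0]) cube([111, 4668, 2440]);
translate([1849, 2366, 0]) {
  cube([50, 158, 1960]);
  translate([912, 0, 0]) cube([50, 158, 1960]);
  translate([0, 0, 1960]) cube([962, 158, 101]);
}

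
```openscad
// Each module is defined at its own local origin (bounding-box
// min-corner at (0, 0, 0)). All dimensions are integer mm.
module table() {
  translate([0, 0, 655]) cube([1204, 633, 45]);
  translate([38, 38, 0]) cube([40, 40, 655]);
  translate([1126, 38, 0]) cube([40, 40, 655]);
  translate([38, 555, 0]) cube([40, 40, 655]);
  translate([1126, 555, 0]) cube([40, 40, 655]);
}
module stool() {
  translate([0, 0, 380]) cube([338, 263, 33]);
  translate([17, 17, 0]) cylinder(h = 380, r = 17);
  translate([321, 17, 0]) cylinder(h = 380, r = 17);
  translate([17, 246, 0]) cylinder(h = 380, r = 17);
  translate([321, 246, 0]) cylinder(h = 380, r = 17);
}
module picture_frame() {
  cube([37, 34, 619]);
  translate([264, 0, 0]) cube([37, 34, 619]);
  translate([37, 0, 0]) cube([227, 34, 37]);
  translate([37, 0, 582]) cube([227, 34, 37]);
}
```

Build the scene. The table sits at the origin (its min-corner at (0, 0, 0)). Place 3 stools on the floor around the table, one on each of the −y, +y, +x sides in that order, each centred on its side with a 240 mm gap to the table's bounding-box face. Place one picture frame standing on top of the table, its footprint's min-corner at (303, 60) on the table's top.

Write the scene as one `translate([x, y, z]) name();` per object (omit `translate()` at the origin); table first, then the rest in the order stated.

table();
translate([433, -503, 0]) stool();
translate([433, 873, 0]) stool();
translate([1444, 185, 0]) stool();
translate([303, 60, 700]) picture_frame();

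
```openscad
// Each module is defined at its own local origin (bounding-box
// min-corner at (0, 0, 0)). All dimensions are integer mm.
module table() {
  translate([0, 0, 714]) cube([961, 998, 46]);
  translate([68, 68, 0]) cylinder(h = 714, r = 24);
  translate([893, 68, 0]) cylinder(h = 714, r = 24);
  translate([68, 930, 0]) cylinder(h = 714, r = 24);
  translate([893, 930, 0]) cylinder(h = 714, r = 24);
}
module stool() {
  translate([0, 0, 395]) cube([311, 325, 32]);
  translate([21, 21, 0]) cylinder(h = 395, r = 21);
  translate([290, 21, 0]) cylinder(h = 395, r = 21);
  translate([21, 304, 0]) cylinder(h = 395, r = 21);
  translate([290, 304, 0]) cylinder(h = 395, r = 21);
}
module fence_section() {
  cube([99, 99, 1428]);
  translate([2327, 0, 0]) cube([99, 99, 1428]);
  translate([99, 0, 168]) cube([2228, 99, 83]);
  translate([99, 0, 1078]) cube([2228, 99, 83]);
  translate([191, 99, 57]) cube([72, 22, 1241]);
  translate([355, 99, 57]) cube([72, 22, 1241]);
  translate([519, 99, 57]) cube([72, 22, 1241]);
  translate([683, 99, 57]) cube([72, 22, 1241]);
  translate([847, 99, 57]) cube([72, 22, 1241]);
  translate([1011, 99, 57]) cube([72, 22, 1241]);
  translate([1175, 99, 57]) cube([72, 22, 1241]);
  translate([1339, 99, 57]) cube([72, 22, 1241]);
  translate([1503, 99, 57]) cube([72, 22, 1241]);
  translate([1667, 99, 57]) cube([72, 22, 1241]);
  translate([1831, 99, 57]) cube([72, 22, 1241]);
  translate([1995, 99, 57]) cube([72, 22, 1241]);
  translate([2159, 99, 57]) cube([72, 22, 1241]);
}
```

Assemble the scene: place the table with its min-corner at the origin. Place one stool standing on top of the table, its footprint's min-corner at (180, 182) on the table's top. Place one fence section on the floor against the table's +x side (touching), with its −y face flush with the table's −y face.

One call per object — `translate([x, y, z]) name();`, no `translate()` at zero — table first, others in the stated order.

table();
translate([180, 182, 760]) stool();
translate([961, 0, 0]) fence_section();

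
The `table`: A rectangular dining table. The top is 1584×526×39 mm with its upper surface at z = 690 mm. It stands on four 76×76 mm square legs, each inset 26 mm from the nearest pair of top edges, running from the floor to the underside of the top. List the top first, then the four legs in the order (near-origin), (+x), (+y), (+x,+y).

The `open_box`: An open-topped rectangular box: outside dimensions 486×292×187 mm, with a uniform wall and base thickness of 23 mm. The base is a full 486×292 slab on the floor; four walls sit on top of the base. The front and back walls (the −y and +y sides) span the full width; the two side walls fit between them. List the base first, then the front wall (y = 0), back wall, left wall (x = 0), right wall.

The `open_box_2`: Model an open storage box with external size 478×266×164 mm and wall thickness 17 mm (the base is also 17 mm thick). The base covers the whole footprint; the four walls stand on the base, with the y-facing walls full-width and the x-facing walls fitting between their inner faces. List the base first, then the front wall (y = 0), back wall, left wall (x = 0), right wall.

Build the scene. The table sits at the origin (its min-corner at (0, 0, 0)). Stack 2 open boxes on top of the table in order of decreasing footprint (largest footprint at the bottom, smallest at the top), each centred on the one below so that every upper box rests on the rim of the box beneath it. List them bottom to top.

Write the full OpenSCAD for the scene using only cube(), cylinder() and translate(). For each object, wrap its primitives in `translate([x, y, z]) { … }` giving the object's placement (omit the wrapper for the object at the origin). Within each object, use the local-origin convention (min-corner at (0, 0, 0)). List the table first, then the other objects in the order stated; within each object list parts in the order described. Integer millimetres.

translate([0, 0, 651]) cube([1584, 526, 39]);
translate([26, 26, 0]) cube([76, 76, 651]);
translate([1482, 26, 0]) cube([76, 76, 651]);
translate([26, 424, 0]) cube([76, 76, 651]);
translate([1482, 424, 0]) cube([76, 76, 651]);
translate([549, 117, 690]) {
  cube([486, 292, 23]);
  translate([0, 0, 23]) cube([486, 23, 164]);
  translate([0, 269, 23]) cube([486, 23, 164]);
  translate([0, 23, 23]) cube([23, 246, 164]);
  translate([463, 23, 23]) cube([23, 246, 164]);
}
translate([553, 130, 877]) {
  cube([478, 266, 17]);
  translate([0, 0, 17]) cube([478, 17, 147]);
  translate([0, 249, 17]) cube([478, 17, 147]);
  translate([0, 17, 17]) cube([17, 232, 147]);
  translate([461, 17, 17]) cube([17, 232, 147]);
}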